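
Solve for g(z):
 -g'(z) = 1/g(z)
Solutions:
 g(z) = -sqrt(C1 - 2*z)
 g(z) = sqrt(C1 - 2*z)


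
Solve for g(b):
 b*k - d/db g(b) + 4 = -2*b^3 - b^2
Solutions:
 g(b) = C1 + b^4/2 + b^3/3 + b^2*k/2 + 4*b


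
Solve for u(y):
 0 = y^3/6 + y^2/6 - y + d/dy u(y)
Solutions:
 u(y) = C1 - y^4/24 - y^3/18 + y^2/2


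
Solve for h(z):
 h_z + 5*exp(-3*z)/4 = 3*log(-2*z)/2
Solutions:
 h(z) = C1 + 3*z*log(-z)/2 + 3*z*(-1 + log(2))/2 + 5*exp(-3*z)/12


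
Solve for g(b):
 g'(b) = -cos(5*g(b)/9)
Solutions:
 b - 9*log(sin(5*g(b)/9) - 1)/10 + 9*log(sin(5*g(b)/9) + 1)/10 = C1


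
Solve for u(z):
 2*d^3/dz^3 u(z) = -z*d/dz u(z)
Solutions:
 u(z) = C1 + Integral(C2*airyai(-2^(2/3)*z/2) + C3*airybi(-2^(2/3)*z/2), z)


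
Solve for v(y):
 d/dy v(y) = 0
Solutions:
 v(y) = C1


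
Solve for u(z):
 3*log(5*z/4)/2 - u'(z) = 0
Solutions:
 u(z) = C1 + 3*z*log(z)/2 - 3*z*log(2) - 3*z/2 + 3*z*log(5)/2


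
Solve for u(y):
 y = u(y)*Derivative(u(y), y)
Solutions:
 u(y) = -sqrt(C1 + y^2)
 u(y) = sqrt(C1 + y^2)


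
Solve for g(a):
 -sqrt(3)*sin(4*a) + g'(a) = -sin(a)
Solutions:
 g(a) = C1 + cos(a) - sqrt(3)*cos(4*a)/4


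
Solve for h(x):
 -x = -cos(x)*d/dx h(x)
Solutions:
 h(x) = C1 + Integral(x/cos(x), x)


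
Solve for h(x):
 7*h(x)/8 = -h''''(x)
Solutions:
 h(x) = (C1*sin(2^(3/4)*7^(1/4)*x/4) + C2*cos(2^(3/4)*7^(1/4)*x/4))*exp(-2^(3/4)*7^(1/4)*x/4) + (C3*sin(2^(3/4)*7^(1/4)*x/4) + C4*cos(2^(3/4)*7^(1/4)*x/4))*exp(2^(3/4)*7^(1/4)*x/4)


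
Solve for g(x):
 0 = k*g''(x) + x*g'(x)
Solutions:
 g(x) = C1 + C2*sqrt(k)*erf(sqrt(2)*x*sqrt(1/k)/2)


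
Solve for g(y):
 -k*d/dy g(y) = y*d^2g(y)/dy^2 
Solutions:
 g(y) = C1 + y^(1 - re(k))*(C2*sin(log(y)*Abs(im(k))) + C3*cos(log(y)*im(k)))


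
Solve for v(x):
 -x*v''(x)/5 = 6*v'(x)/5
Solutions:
 v(x) = C1 + C2/x^5


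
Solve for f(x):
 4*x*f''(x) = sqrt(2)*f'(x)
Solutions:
 f(x) = C1 + C2*x^(sqrt(2)/4 + 1)


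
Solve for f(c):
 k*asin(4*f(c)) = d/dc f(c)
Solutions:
 Integral(1/asin(4*_y), (_y, f(c))) = C1 + c*k


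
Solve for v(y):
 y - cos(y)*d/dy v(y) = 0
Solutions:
 v(y) = C1 + Integral(y/cos(y), y)


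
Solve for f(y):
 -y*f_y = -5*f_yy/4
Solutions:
 f(y) = C1 + C2*erfi(sqrt(10)*y/5)


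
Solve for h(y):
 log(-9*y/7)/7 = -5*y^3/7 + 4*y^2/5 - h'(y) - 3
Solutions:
 h(y) = C1 - 5*y^4/28 + 4*y^3/15 - y*log(-y)/7 + y*(-20 - 2*log(3) + log(7))/7


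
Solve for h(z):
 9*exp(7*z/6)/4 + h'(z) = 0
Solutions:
 h(z) = C1 - 27*exp(7*z/6)/14


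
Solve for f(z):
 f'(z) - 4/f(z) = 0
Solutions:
 f(z) = -sqrt(C1 + 8*z)
 f(z) = sqrt(C1 + 8*z)


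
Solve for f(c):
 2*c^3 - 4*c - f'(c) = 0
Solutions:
 f(c) = C1 + c^4/2 - 2*c^2


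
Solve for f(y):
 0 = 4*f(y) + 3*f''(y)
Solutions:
 f(y) = C1*sin(2*sqrt(3)*y/3) + C2*cos(2*sqrt(3)*y/3)


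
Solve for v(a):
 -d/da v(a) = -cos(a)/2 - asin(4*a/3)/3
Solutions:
 v(a) = C1 + a*asin(4*a/3)/3 + sqrt(9 - 16*a^2)/12 + sin(a)/2


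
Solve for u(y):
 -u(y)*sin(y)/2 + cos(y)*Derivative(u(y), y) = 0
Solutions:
 u(y) = C1/sqrt(cos(y))


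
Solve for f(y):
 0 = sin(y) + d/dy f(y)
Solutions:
 f(y) = C1 + cos(y)


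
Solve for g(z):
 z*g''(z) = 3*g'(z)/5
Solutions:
 g(z) = C1 + C2*z^(8/5)


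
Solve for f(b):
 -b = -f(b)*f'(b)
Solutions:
 f(b) = -sqrt(C1 + b^2)
 f(b) = sqrt(C1 + b^2)


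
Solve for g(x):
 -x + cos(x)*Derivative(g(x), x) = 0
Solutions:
 g(x) = C1 + Integral(x/cos(x), x)


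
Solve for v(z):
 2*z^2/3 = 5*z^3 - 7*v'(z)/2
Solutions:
 v(z) = C1 + 5*z^4/14 - 4*z^3/63


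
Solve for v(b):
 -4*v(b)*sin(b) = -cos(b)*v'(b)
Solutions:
 v(b) = C1/cos(b)^4


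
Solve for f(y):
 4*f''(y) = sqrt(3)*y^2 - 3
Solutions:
 f(y) = C1 + C2*y + sqrt(3)*y^4/48 - 3*y^2/8


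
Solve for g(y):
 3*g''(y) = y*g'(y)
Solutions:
 g(y) = C1 + C2*erfi(sqrt(6)*y/6)


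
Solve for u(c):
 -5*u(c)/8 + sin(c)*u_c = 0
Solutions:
 u(c) = C1*(cos(c) - 1)^(5/16)/(cos(c) + 1)^(5/16)


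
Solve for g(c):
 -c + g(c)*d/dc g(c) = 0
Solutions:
 g(c) = -sqrt(C1 + c^2)
 g(c) = sqrt(C1 + c^2)


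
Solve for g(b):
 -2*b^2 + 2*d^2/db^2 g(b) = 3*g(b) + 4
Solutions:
 g(b) = C1*exp(-sqrt(6)*b/2) + C2*exp(sqrt(6)*b/2) - 2*b^2/3 - 20/9


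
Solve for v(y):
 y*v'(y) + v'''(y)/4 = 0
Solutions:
 v(y) = C1 + Integral(C2*airyai(-2^(2/3)*y) + C3*airybi(-2^(2/3)*y), y)


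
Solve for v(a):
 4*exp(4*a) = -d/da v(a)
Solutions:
 v(a) = C1 - exp(4*a)


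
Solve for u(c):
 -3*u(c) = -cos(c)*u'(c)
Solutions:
 u(c) = C1*(sin(c) + 1)^(3/2)/(sin(c) - 1)^(3/2)


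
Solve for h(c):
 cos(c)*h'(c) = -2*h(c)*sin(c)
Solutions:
 h(c) = C1*cos(c)^2


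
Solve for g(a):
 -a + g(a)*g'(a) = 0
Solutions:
 g(a) = -sqrt(C1 + a^2)
 g(a) = sqrt(C1 + a^2)


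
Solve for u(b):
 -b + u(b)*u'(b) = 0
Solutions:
 u(b) = -sqrt(C1 + b^2)
 u(b) = sqrt(C1 + b^2)


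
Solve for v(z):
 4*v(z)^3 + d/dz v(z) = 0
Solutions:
 v(z) = -sqrt(2)*sqrt(-1/(C1 - 4*z))/2
 v(z) = sqrt(2)*sqrt(-1/(C1 - 4*z))/2


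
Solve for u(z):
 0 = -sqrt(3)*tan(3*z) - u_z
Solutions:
 u(z) = C1 + sqrt(3)*log(cos(3*z))/3


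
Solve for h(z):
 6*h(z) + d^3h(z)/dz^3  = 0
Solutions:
 h(z) = C3*exp(-6^(1/3)*z) + (C1*sin(2^(1/3)*3^(5/6)*z/2) + C2*cos(2^(1/3)*3^(5/6)*z/2))*exp(6^(1/3)*z/2)


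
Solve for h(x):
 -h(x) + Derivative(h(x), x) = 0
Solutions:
 h(x) = C1*exp(x)


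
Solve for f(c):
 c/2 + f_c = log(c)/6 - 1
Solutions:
 f(c) = C1 - c^2/4 + c*log(c)/6 - 7*c/6


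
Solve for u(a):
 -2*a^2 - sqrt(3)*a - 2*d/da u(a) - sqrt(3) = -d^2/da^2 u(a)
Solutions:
 u(a) = C1 + C2*exp(2*a) - a^3/3 - a^2/2 - sqrt(3)*a^2/4 - 3*sqrt(3)*a/4 - a/2


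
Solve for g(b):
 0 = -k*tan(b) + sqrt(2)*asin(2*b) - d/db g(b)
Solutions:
 g(b) = C1 + k*log(cos(b)) + sqrt(2)*(b*asin(2*b) + sqrt(1 - 4*b^2)/2)


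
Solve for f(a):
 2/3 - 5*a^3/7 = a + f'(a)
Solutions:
 f(a) = C1 - 5*a^4/28 - a^2/2 + 2*a/3


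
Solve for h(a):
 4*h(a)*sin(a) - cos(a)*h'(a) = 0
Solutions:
 h(a) = C1/cos(a)^4


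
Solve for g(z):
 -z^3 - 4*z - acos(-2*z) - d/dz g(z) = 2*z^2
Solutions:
 g(z) = C1 - z^4/4 - 2*z^3/3 - 2*z^2 - z*acos(-2*z) - sqrt(1 - 4*z^2)/2


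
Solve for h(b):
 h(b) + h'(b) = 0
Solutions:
 h(b) = C1*exp(-b)


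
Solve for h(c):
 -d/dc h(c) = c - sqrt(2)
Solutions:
 h(c) = C1 - c^2/2 + sqrt(2)*c


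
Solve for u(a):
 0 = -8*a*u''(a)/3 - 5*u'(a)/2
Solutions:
 u(a) = C1 + C2*a^(1/16)


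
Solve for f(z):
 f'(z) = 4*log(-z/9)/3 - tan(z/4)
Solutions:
 f(z) = C1 + 4*z*log(-z)/3 - 8*z*log(3)/3 - 4*z/3 + 4*log(cos(z/4))


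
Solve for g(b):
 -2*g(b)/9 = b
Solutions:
 g(b) = -9*b/2


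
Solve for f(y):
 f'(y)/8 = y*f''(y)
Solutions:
 f(y) = C1 + C2*y^(9/8)


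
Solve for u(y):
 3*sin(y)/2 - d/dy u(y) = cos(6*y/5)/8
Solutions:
 u(y) = C1 - 5*sin(6*y/5)/48 - 3*cos(y)/2


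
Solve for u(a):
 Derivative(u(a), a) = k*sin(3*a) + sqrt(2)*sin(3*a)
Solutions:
 u(a) = C1 - k*cos(3*a)/3 - sqrt(2)*cos(3*a)/3


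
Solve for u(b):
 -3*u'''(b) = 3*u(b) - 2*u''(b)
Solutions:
 u(b) = C1*exp(b*(8*2^(1/3)/(27*sqrt(697) + 713)^(1/3) + 8 + 2^(2/3)*(27*sqrt(697) + 713)^(1/3))/36)*sin(2^(1/3)*sqrt(3)*b*(-2^(1/3)*(27*sqrt(697) + 713)^(1/3) + 8/(27*sqrt(697) + 713)^(1/3))/36) + C2*exp(b*(8*2^(1/3)/(27*sqrt(697) + 713)^(1/3) + 8 + 2^(2/3)*(27*sqrt(697) + 713)^(1/3))/36)*cos(2^(1/3)*sqrt(3)*b*(-2^(1/3)*(27*sqrt(697) + 713)^(1/3) + 8/(27*sqrt(697) + 713)^(1/3))/36) + C3*exp(b*(-2^(2/3)*(27*sqrt(697) + 713)^(1/3) - 8*2^(1/3)/(27*sqrt(697) + 713)^(1/3) + 4)/18)


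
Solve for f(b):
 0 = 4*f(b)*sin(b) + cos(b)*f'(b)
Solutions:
 f(b) = C1*cos(b)^4


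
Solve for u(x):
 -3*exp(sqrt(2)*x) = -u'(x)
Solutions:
 u(x) = C1 + 3*sqrt(2)*exp(sqrt(2)*x)/2


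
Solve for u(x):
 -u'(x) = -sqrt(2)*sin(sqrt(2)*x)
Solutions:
 u(x) = C1 - cos(sqrt(2)*x)


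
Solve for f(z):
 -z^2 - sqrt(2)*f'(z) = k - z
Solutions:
 f(z) = C1 - sqrt(2)*k*z/2 - sqrt(2)*z^3/6 + sqrt(2)*z^2/4


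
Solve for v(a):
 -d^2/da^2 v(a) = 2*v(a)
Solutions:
 v(a) = C1*sin(sqrt(2)*a) + C2*cos(sqrt(2)*a)


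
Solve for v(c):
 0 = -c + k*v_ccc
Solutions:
 v(c) = C1 + C2*c + C3*c^2 + c^4/(24*k)


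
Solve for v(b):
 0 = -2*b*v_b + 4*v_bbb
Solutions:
 v(b) = C1 + Integral(C2*airyai(2^(2/3)*b/2) + C3*airybi(2^(2/3)*b/2), b)


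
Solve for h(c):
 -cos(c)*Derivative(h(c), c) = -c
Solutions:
 h(c) = C1 + Integral(c/cos(c), c)


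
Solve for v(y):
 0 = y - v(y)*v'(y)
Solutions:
 v(y) = -sqrt(C1 + y^2)
 v(y) = sqrt(C1 + y^2)


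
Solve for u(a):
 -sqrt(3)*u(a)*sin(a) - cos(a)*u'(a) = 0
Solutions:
 u(a) = C1*cos(a)^(sqrt(3))


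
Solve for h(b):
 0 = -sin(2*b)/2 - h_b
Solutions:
 h(b) = C1 + cos(2*b)/4


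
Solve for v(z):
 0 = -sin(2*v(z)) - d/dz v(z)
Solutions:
 v(z) = pi - acos((-C1 - exp(4*z))/(C1 - exp(4*z)))/2
 v(z) = acos((-C1 - exp(4*z))/(C1 - exp(4*z)))/2


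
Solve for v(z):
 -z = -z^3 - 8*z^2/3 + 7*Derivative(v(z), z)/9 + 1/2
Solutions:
 v(z) = C1 + 9*z^4/28 + 8*z^3/7 - 9*z^2/14 - 9*z/14


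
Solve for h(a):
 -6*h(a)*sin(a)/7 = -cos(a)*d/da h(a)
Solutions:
 h(a) = C1/cos(a)^(6/7)


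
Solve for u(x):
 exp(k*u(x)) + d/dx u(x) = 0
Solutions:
 u(x) = Piecewise((log(1/(C1*k + k*x))/k, Ne(k, 0)), (nan, True))
 u(x) = Piecewise((C1 - x, Eq(k, 0)), (nan, True))


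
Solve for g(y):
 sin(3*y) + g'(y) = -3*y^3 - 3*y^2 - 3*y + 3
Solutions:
 g(y) = C1 - 3*y^4/4 - y^3 - 3*y^2/2 + 3*y + cos(3*y)/3


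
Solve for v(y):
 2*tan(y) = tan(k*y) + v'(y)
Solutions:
 v(y) = C1 - Piecewise((-log(cos(k*y))/k, Ne(k, 0)), (0, True)) - 2*log(cos(y))


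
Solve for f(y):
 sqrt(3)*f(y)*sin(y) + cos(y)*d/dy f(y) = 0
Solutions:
 f(y) = C1*cos(y)^(sqrt(3))


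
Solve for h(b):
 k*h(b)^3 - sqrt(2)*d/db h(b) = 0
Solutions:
 h(b) = -sqrt(-1/(C1 + sqrt(2)*b*k))
 h(b) = sqrt(-1/(C1 + sqrt(2)*b*k))


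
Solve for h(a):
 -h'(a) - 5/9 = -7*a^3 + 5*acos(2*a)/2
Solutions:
 h(a) = C1 + 7*a^4/4 - 5*a*acos(2*a)/2 - 5*a/9 + 5*sqrt(1 - 4*a^2)/4


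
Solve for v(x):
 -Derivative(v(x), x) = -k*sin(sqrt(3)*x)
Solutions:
 v(x) = C1 - sqrt(3)*k*cos(sqrt(3)*x)/3


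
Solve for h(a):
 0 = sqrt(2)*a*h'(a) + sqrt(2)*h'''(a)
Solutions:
 h(a) = C1 + Integral(C2*airyai(-a) + C3*airybi(-a), a)


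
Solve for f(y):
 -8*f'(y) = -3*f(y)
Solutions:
 f(y) = C1*exp(3*y/8)


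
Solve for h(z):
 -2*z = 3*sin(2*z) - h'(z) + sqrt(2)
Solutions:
 h(z) = C1 + z^2 + sqrt(2)*z - 3*cos(2*z)/2


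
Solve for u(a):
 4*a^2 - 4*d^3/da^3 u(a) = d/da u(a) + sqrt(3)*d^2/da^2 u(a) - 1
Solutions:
 u(a) = C1 + 4*a^3/3 - 4*sqrt(3)*a^2 - 7*a + (C2*sin(sqrt(13)*a/8) + C3*cos(sqrt(13)*a/8))*exp(-sqrt(3)*a/8)


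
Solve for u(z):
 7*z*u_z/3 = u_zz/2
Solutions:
 u(z) = C1 + C2*erfi(sqrt(21)*z/3)


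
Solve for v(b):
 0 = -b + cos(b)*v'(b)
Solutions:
 v(b) = C1 + Integral(b/cos(b), b)


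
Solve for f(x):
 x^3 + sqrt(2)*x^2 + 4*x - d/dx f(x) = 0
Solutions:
 f(x) = C1 + x^4/4 + sqrt(2)*x^3/3 + 2*x^2


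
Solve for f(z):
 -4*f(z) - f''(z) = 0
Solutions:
 f(z) = C1*sin(2*z) + C2*cos(2*z)


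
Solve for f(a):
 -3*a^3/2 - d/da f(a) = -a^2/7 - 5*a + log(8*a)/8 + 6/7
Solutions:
 f(a) = C1 - 3*a^4/8 + a^3/21 + 5*a^2/2 - a*log(a)/8 - 41*a/56 - 3*a*log(2)/8


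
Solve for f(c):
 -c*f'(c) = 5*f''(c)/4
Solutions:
 f(c) = C1 + C2*erf(sqrt(10)*c/5)


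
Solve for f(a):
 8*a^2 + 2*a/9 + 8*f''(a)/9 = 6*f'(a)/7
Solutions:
 f(a) = C1 + C2*exp(27*a/28) + 28*a^3/9 + 1589*a^2/162 + 44492*a/2187


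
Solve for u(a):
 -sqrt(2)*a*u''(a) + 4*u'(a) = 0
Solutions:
 u(a) = C1 + C2*a^(1 + 2*sqrt(2))


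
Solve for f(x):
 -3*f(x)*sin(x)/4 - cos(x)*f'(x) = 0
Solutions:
 f(x) = C1*cos(x)^(3/4)


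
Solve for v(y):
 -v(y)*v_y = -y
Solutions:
 v(y) = -sqrt(C1 + y^2)
 v(y) = sqrt(C1 + y^2)


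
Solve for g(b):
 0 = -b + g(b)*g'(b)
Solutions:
 g(b) = -sqrt(C1 + b^2)
 g(b) = sqrt(C1 + b^2)


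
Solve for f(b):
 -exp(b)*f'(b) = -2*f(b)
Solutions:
 f(b) = C1*exp(-2*exp(-b))


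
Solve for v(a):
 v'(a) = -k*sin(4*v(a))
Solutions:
 v(a) = -acos((-C1 - exp(8*a*k))/(C1 - exp(8*a*k)))/4 + pi/2
 v(a) = acos((-C1 - exp(8*a*k))/(C1 - exp(8*a*k)))/4


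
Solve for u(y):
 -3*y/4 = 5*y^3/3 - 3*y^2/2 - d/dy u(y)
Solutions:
 u(y) = C1 + 5*y^4/12 - y^3/2 + 3*y^2/8


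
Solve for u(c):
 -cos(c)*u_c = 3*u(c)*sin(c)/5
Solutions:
 u(c) = C1*cos(c)^(3/5)


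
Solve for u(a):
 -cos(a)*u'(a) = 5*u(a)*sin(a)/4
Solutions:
 u(a) = C1*cos(a)^(5/4)


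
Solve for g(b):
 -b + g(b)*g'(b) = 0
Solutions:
 g(b) = -sqrt(C1 + b^2)
 g(b) = sqrt(C1 + b^2)


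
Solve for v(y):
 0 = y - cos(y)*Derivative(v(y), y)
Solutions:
 v(y) = C1 + Integral(y/cos(y), y)


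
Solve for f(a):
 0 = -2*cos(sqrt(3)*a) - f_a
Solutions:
 f(a) = C1 - 2*sqrt(3)*sin(sqrt(3)*a)/3


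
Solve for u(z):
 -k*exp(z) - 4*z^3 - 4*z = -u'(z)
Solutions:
 u(z) = C1 + k*exp(z) + z^4 + 2*z^2


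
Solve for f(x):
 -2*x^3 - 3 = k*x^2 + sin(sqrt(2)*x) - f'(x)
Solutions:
 f(x) = C1 + k*x^3/3 + x^4/2 + 3*x - sqrt(2)*cos(sqrt(2)*x)/2


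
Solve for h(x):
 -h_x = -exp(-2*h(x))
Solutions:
 h(x) = log(-sqrt(C1 + 2*x))
 h(x) = log(C1 + 2*x)/2


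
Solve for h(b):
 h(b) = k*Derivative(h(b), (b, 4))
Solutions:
 h(b) = C1*exp(-b*(1/k)^(1/4)) + C2*exp(b*(1/k)^(1/4)) + C3*exp(-I*b*(1/k)^(1/4)) + C4*exp(I*b*(1/k)^(1/4))


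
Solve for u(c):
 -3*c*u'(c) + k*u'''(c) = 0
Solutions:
 u(c) = C1 + Integral(C2*airyai(3^(1/3)*c*(1/k)^(1/3)) + C3*airybi(3^(1/3)*c*(1/k)^(1/3)), c)


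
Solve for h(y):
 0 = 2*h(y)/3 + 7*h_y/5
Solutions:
 h(y) = C1*exp(-10*y/21)


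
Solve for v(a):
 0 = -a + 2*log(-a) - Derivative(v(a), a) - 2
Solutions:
 v(a) = C1 - a^2/2 + 2*a*log(-a) - 4*a


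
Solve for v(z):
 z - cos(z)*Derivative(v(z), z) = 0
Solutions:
 v(z) = C1 + Integral(z/cos(z), z)


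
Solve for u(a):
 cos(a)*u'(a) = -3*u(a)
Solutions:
 u(a) = C1*(sin(a) - 1)^(3/2)/(sin(a) + 1)^(3/2)


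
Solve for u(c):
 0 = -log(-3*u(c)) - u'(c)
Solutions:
 Integral(1/(log(-_y) + log(3)), (_y, u(c))) = C1 - c


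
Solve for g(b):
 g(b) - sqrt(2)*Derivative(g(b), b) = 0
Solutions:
 g(b) = C1*exp(sqrt(2)*b/2)


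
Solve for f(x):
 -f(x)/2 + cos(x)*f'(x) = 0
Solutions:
 f(x) = C1*(sin(x) + 1)^(1/4)/(sin(x) - 1)^(1/4)


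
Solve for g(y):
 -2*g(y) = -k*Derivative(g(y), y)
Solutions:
 g(y) = C1*exp(2*y/k)


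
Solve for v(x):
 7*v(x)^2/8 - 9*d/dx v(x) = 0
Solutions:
 v(x) = -72/(C1 + 7*x)


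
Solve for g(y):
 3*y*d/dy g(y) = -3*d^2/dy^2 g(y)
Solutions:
 g(y) = C1 + C2*erf(sqrt(2)*y/2)


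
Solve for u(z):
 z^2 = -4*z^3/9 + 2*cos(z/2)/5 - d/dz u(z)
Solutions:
 u(z) = C1 - z^4/9 - z^3/3 + 4*sin(z/2)/5


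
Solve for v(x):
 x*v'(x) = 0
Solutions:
 v(x) = C1


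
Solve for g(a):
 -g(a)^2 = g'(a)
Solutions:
 g(a) = 1/(C1 + a)


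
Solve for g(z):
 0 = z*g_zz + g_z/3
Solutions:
 g(z) = C1 + C2*z^(2/3)


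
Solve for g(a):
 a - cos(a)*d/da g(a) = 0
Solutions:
 g(a) = C1 + Integral(a/cos(a), a)


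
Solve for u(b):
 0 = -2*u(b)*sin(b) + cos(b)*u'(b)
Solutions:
 u(b) = C1/cos(b)^2


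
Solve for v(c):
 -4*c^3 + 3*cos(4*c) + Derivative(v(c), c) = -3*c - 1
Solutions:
 v(c) = C1 + c^4 - 3*c^2/2 - c - 3*sin(4*c)/4


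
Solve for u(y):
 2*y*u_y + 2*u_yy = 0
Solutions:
 u(y) = C1 + C2*erf(sqrt(2)*y/2)


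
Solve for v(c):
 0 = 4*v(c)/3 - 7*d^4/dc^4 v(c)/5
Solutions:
 v(c) = C1*exp(-sqrt(2)*21^(3/4)*5^(1/4)*c/21) + C2*exp(sqrt(2)*21^(3/4)*5^(1/4)*c/21) + C3*sin(sqrt(2)*21^(3/4)*5^(1/4)*c/21) + C4*cos(sqrt(2)*21^(3/4)*5^(1/4)*c/21)


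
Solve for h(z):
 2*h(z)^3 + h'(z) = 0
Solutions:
 h(z) = -sqrt(2)*sqrt(-1/(C1 - 2*z))/2
 h(z) = sqrt(2)*sqrt(-1/(C1 - 2*z))/2


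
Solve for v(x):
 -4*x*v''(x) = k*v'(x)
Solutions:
 v(x) = C1 + x^(1 - re(k)/4)*(C2*sin(log(x)*Abs(im(k))/4) + C3*cos(log(x)*im(k)/4))


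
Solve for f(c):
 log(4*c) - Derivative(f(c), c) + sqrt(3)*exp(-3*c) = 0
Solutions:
 f(c) = C1 + c*log(c) + c*(-1 + 2*log(2)) - sqrt(3)*exp(-3*c)/3


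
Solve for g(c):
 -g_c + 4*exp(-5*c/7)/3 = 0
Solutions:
 g(c) = C1 - 28*exp(-5*c/7)/15


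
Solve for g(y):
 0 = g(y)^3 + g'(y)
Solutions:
 g(y) = -sqrt(2)*sqrt(-1/(C1 - y))/2
 g(y) = sqrt(2)*sqrt(-1/(C1 - y))/2


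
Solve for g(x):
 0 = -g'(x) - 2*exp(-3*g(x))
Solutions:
 g(x) = log(C1 - 6*x)/3
 g(x) = log((-3^(1/3) - 3^(5/6)*I)*(C1 - 2*x)^(1/3)/2)
 g(x) = log((-3^(1/3) + 3^(5/6)*I)*(C1 - 2*x)^(1/3)/2)


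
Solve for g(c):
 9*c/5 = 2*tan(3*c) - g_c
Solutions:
 g(c) = C1 - 9*c^2/10 - 2*log(cos(3*c))/3


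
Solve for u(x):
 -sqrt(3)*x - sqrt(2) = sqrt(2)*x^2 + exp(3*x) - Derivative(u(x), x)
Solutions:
 u(x) = C1 + sqrt(2)*x^3/3 + sqrt(3)*x^2/2 + sqrt(2)*x + exp(3*x)/3


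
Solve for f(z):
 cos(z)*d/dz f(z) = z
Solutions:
 f(z) = C1 + Integral(z/cos(z), z)


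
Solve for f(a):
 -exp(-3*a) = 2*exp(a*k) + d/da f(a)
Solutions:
 f(a) = C1 + exp(-3*a)/3 - 2*exp(a*k)/k


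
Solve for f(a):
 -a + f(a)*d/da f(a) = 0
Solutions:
 f(a) = -sqrt(C1 + a^2)
 f(a) = sqrt(C1 + a^2)


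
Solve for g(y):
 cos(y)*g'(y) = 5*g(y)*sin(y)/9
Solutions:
 g(y) = C1/cos(y)^(5/9)


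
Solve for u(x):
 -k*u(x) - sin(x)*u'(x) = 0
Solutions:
 u(x) = C1*exp(k*(-log(cos(x) - 1) + log(cos(x) + 1))/2)


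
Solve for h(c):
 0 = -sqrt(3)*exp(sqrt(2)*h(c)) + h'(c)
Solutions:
 h(c) = sqrt(2)*(2*log(-1/(C1 + sqrt(3)*c)) - log(2))/4


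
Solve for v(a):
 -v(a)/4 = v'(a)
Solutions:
 v(a) = C1*exp(-a/4)


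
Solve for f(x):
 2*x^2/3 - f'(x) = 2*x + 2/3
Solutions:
 f(x) = C1 + 2*x^3/9 - x^2 - 2*x/3


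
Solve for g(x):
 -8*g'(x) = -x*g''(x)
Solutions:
 g(x) = C1 + C2*x^9


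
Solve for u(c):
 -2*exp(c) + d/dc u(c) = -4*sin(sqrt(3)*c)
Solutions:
 u(c) = C1 + 2*exp(c) + 4*sqrt(3)*cos(sqrt(3)*c)/3


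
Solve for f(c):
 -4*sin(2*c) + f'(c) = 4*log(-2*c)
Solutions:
 f(c) = C1 + 4*c*log(-c) - 4*c + 4*c*log(2) - 2*cos(2*c)


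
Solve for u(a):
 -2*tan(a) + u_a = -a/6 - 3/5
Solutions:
 u(a) = C1 - a^2/12 - 3*a/5 - 2*log(cos(a))


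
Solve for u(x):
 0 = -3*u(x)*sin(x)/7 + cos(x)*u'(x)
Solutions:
 u(x) = C1/cos(x)^(3/7)


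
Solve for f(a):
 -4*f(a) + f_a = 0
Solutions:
 f(a) = C1*exp(4*a)


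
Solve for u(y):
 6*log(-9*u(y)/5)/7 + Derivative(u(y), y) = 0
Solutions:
 7*Integral(1/(log(-_y) - log(5) + 2*log(3)), (_y, u(y)))/6 = C1 - y


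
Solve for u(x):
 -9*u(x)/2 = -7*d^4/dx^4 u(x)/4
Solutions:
 u(x) = C1*exp(-2^(1/4)*sqrt(3)*7^(3/4)*x/7) + C2*exp(2^(1/4)*sqrt(3)*7^(3/4)*x/7) + C3*sin(2^(1/4)*sqrt(3)*7^(3/4)*x/7) + C4*cos(2^(1/4)*sqrt(3)*7^(3/4)*x/7)


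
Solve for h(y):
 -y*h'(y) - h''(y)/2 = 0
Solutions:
 h(y) = C1 + C2*erf(y)


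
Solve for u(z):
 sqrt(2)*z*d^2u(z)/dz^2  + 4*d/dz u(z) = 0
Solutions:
 u(z) = C1 + C2*z^(1 - 2*sqrt(2))


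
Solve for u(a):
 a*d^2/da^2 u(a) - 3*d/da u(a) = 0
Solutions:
 u(a) = C1 + C2*a^4


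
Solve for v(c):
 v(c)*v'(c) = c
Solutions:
 v(c) = -sqrt(C1 + c^2)
 v(c) = sqrt(C1 + c^2)


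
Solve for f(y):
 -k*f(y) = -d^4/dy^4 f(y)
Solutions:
 f(y) = C1*exp(-k^(1/4)*y) + C2*exp(k^(1/4)*y) + C3*exp(-I*k^(1/4)*y) + C4*exp(I*k^(1/4)*y)


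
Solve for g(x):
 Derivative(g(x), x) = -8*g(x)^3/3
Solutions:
 g(x) = -sqrt(6)*sqrt(-1/(C1 - 8*x))/2
 g(x) = sqrt(6)*sqrt(-1/(C1 - 8*x))/2


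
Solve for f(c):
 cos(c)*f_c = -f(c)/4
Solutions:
 f(c) = C1*(sin(c) - 1)^(1/8)/(sin(c) + 1)^(1/8)


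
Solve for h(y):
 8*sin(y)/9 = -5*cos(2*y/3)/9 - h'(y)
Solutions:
 h(y) = C1 - 5*sin(2*y/3)/6 + 8*cos(y)/9


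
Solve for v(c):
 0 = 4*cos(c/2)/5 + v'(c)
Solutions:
 v(c) = C1 - 8*sin(c/2)/5


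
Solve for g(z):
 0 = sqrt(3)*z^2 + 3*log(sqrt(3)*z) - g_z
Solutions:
 g(z) = C1 + sqrt(3)*z^3/3 + 3*z*log(z) - 3*z + 3*z*log(3)/2


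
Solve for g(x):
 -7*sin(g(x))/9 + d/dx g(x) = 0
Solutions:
 -7*x/9 + log(cos(g(x)) - 1)/2 - log(cos(g(x)) + 1)/2 = C1


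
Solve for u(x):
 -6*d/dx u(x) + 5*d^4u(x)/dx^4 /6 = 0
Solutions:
 u(x) = C1 + C4*exp(30^(2/3)*x/5) + (C2*sin(3*10^(2/3)*3^(1/6)*x/10) + C3*cos(3*10^(2/3)*3^(1/6)*x/10))*exp(-30^(2/3)*x/10)


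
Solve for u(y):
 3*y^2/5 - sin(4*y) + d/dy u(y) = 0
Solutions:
 u(y) = C1 - y^3/5 - cos(4*y)/4


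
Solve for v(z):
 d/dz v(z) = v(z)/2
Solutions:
 v(z) = C1*exp(z/2)


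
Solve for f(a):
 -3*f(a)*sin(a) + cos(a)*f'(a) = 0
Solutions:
 f(a) = C1/cos(a)^3


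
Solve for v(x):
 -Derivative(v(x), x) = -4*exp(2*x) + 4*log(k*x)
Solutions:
 v(x) = C1 - 4*x*log(k*x) + 4*x + 2*exp(2*x)


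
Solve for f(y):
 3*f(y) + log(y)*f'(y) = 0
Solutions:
 f(y) = C1*exp(-3*li(y))


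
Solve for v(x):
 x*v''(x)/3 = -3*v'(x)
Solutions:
 v(x) = C1 + C2/x^8


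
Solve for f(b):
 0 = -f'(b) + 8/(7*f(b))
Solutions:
 f(b) = -sqrt(C1 + 112*b)/7
 f(b) = sqrt(C1 + 112*b)/7


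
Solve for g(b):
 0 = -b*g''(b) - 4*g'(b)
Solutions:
 g(b) = C1 + C2/b^3


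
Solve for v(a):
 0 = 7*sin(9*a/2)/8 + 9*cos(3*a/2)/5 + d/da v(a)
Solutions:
 v(a) = C1 - 6*sin(3*a/2)/5 + 7*cos(9*a/2)/36


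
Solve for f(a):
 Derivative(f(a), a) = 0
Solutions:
 f(a) = C1


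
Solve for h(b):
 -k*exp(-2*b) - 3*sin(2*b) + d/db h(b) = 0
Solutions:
 h(b) = C1 - k*exp(-2*b)/2 - 3*cos(2*b)/2


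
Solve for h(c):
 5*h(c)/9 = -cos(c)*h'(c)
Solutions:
 h(c) = C1*(sin(c) - 1)^(5/18)/(sin(c) + 1)^(5/18)


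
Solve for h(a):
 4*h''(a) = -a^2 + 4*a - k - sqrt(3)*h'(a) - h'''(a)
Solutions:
 h(a) = C1 + C2*exp(a*(-2 + sqrt(4 - sqrt(3)))) + C3*exp(-a*(sqrt(4 - sqrt(3)) + 2)) - sqrt(3)*a^3/9 + 2*sqrt(3)*a^2/3 + 4*a^2/3 - sqrt(3)*a*k/3 - 32*sqrt(3)*a/9 - 14*a/3


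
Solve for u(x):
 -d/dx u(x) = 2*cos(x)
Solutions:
 u(x) = C1 - 2*sin(x)


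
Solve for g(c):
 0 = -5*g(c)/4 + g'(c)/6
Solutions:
 g(c) = C1*exp(15*c/2)


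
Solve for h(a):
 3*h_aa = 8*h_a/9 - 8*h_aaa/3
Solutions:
 h(a) = C1 + C2*exp(a*(-27 + sqrt(1497))/48) + C3*exp(-a*(27 + sqrt(1497))/48)


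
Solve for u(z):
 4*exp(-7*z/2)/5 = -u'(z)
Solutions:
 u(z) = C1 + 8*exp(-7*z/2)/35


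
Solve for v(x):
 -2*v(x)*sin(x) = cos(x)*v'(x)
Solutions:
 v(x) = C1*cos(x)^2


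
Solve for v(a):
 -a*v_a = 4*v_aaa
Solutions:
 v(a) = C1 + Integral(C2*airyai(-2^(1/3)*a/2) + C3*airybi(-2^(1/3)*a/2), a)


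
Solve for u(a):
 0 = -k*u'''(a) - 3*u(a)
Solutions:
 u(a) = C1*exp(3^(1/3)*a*(-1/k)^(1/3)) + C2*exp(a*(-1/k)^(1/3)*(-3^(1/3) + 3^(5/6)*I)/2) + C3*exp(-a*(-1/k)^(1/3)*(3^(1/3) + 3^(5/6)*I)/2)


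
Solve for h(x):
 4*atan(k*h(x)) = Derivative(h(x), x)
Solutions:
 Integral(1/atan(_y*k), (_y, h(x))) = C1 + 4*x


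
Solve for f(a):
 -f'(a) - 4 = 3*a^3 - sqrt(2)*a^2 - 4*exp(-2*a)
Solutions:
 f(a) = C1 - 3*a^4/4 + sqrt(2)*a^3/3 - 4*a - 2*exp(-2*a)


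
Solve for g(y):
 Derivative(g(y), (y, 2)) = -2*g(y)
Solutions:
 g(y) = C1*sin(sqrt(2)*y) + C2*cos(sqrt(2)*y)


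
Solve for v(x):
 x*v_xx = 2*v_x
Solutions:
 v(x) = C1 + C2*x^3


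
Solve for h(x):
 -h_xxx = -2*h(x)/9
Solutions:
 h(x) = C3*exp(6^(1/3)*x/3) + (C1*sin(2^(1/3)*3^(5/6)*x/6) + C2*cos(2^(1/3)*3^(5/6)*x/6))*exp(-6^(1/3)*x/6)


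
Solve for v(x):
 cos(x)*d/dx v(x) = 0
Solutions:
 v(x) = C1


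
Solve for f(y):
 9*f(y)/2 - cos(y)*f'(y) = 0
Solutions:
 f(y) = C1*(sin(y) + 1)^(1/4)*(sin(y)^2 + 2*sin(y) + 1)/((sin(y) - 1)^(1/4)*(sin(y)^2 - 2*sin(y) + 1))


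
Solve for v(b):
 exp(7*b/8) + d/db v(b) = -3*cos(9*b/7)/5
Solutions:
 v(b) = C1 - 8*exp(7*b/8)/7 - 7*sin(9*b/7)/15


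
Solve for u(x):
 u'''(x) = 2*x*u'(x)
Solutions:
 u(x) = C1 + Integral(C2*airyai(2^(1/3)*x) + C3*airybi(2^(1/3)*x), x)


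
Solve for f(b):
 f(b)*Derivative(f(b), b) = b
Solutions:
 f(b) = -sqrt(C1 + b^2)
 f(b) = sqrt(C1 + b^2)


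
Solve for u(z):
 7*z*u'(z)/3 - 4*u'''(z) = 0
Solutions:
 u(z) = C1 + Integral(C2*airyai(126^(1/3)*z/6) + C3*airybi(126^(1/3)*z/6), z)


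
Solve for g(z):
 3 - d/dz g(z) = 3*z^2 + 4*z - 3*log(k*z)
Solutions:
 g(z) = C1 - z^3 - 2*z^2 + 3*z*log(k*z)


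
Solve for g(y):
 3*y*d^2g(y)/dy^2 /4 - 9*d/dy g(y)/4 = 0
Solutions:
 g(y) = C1 + C2*y^4


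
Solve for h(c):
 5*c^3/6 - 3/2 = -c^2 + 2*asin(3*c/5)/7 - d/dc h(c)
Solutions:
 h(c) = C1 - 5*c^4/24 - c^3/3 + 2*c*asin(3*c/5)/7 + 3*c/2 + 2*sqrt(25 - 9*c^2)/21


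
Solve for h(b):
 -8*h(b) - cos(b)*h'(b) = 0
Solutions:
 h(b) = C1*(sin(b)^4 - 4*sin(b)^3 + 6*sin(b)^2 - 4*sin(b) + 1)/(sin(b)^4 + 4*sin(b)^3 + 6*sin(b)^2 + 4*sin(b) + 1)


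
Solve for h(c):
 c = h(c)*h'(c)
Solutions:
 h(c) = -sqrt(C1 + c^2)
 h(c) = sqrt(C1 + c^2)


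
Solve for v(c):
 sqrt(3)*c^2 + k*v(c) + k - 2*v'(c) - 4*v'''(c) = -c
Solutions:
 v(c) = C1*exp(c*(3^(1/3)*(-9*k + sqrt(3)*sqrt(27*k^2 + 8))^(1/3)/12 - 3^(5/6)*I*(-9*k + sqrt(3)*sqrt(27*k^2 + 8))^(1/3)/12 + 2/((-3^(1/3) + 3^(5/6)*I)*(-9*k + sqrt(3)*sqrt(27*k^2 + 8))^(1/3)))) + C2*exp(c*(3^(1/3)*(-9*k + sqrt(3)*sqrt(27*k^2 + 8))^(1/3)/12 + 3^(5/6)*I*(-9*k + sqrt(3)*sqrt(27*k^2 + 8))^(1/3)/12 - 2/((3^(1/3) + 3^(5/6)*I)*(-9*k + sqrt(3)*sqrt(27*k^2 + 8))^(1/3)))) + C3*exp(3^(1/3)*c*(-(-9*k + sqrt(3)*sqrt(27*k^2 + 8))^(1/3) + 2*3^(1/3)/(-9*k + sqrt(3)*sqrt(27*k^2 + 8))^(1/3))/6) - sqrt(3)*c^2/k - c/k - 4*sqrt(3)*c/k^2 - 1 - 2/k^2 - 8*sqrt(3)/k^3


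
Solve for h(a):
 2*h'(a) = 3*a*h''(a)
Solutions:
 h(a) = C1 + C2*a^(5/3)


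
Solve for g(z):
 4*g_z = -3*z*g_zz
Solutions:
 g(z) = C1 + C2/z^(1/3)


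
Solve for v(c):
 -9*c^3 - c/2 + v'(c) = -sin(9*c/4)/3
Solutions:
 v(c) = C1 + 9*c^4/4 + c^2/4 + 4*cos(9*c/4)/27


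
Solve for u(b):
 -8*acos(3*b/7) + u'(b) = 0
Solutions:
 u(b) = C1 + 8*b*acos(3*b/7) - 8*sqrt(49 - 9*b^2)/3


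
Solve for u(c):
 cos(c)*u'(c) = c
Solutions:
 u(c) = C1 + Integral(c/cos(c), c)


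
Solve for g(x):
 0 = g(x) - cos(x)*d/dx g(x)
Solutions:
 g(x) = C1*sqrt(sin(x) + 1)/sqrt(sin(x) - 1)


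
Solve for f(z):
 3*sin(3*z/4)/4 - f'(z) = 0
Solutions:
 f(z) = C1 - cos(3*z/4)


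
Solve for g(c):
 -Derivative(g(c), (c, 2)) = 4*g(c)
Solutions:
 g(c) = C1*sin(2*c) + C2*cos(2*c)


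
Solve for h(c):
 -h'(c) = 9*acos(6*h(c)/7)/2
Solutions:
 Integral(1/acos(6*_y/7), (_y, h(c))) = C1 - 9*c/2


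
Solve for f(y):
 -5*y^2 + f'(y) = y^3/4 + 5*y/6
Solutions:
 f(y) = C1 + y^4/16 + 5*y^3/3 + 5*y^2/12


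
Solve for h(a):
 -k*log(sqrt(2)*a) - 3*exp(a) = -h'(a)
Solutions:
 h(a) = C1 + a*k*log(a) + a*k*(-1 + log(2)/2) + 3*exp(a)


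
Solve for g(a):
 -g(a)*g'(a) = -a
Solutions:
 g(a) = -sqrt(C1 + a^2)
 g(a) = sqrt(C1 + a^2)


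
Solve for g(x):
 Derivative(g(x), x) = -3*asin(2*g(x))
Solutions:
 Integral(1/asin(2*_y), (_y, g(x))) = C1 - 3*x


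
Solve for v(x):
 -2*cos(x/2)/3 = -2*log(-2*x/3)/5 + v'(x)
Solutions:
 v(x) = C1 + 2*x*log(-x)/5 - 2*x*log(3)/5 - 2*x/5 + 2*x*log(2)/5 - 4*sin(x/2)/3


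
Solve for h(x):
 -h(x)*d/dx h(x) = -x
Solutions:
 h(x) = -sqrt(C1 + x^2)
 h(x) = sqrt(C1 + x^2)


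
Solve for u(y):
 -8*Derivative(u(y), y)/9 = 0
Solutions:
 u(y) = C1


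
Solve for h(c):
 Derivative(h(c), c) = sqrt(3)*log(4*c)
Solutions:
 h(c) = C1 + sqrt(3)*c*log(c) - sqrt(3)*c + 2*sqrt(3)*c*log(2)


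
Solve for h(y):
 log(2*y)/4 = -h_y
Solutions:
 h(y) = C1 - y*log(y)/4 - y*log(2)/4 + y/4


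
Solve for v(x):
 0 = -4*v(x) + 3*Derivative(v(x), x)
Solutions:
 v(x) = C1*exp(4*x/3)


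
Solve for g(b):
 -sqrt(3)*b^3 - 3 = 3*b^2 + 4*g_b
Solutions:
 g(b) = C1 - sqrt(3)*b^4/16 - b^3/4 - 3*b/4


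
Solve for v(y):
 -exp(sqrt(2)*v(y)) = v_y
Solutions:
 v(y) = sqrt(2)*(2*log(1/(C1 + y)) - log(2))/4


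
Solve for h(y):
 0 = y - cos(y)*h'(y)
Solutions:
 h(y) = C1 + Integral(y/cos(y), y)


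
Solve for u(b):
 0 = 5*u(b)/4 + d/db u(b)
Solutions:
 u(b) = C1*exp(-5*b/4)


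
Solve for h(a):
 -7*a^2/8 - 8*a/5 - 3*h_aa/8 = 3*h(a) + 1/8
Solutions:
 h(a) = C1*sin(2*sqrt(2)*a) + C2*cos(2*sqrt(2)*a) - 7*a^2/24 - 8*a/15 + 1/32


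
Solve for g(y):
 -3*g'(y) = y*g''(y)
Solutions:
 g(y) = C1 + C2/y^2


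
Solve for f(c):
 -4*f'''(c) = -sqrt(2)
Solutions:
 f(c) = C1 + C2*c + C3*c^2 + sqrt(2)*c^3/24


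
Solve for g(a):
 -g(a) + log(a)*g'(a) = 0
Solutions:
 g(a) = C1*exp(li(a))


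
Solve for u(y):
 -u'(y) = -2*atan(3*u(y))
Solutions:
 Integral(1/atan(3*_y), (_y, u(y))) = C1 + 2*y


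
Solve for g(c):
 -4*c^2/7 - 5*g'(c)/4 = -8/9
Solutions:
 g(c) = C1 - 16*c^3/105 + 32*c/45


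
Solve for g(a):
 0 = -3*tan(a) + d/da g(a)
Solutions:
 g(a) = C1 - 3*log(cos(a))


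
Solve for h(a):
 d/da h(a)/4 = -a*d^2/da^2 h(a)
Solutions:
 h(a) = C1 + C2*a^(3/4)


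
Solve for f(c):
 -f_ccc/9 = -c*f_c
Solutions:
 f(c) = C1 + Integral(C2*airyai(3^(2/3)*c) + C3*airybi(3^(2/3)*c), c)


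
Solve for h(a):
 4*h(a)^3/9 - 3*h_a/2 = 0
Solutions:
 h(a) = -3*sqrt(6)*sqrt(-1/(C1 + 8*a))/2
 h(a) = 3*sqrt(6)*sqrt(-1/(C1 + 8*a))/2


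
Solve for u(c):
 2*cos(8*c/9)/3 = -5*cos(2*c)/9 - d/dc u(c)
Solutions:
 u(c) = C1 - 3*sin(8*c/9)/4 - 5*sin(2*c)/18


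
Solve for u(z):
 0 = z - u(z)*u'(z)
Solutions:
 u(z) = -sqrt(C1 + z^2)
 u(z) = sqrt(C1 + z^2)


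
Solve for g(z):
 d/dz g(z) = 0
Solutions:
 g(z) = C1


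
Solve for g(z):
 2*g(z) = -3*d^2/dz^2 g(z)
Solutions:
 g(z) = C1*sin(sqrt(6)*z/3) + C2*cos(sqrt(6)*z/3)


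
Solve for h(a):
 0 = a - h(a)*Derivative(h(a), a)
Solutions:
 h(a) = -sqrt(C1 + a^2)
 h(a) = sqrt(C1 + a^2)


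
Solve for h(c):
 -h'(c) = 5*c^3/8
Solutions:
 h(c) = C1 - 5*c^4/32


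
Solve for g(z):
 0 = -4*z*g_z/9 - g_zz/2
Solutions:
 g(z) = C1 + C2*erf(2*z/3)


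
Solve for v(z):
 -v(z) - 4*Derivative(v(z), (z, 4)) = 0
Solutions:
 v(z) = (C1*sin(z/2) + C2*cos(z/2))*exp(-z/2) + (C3*sin(z/2) + C4*cos(z/2))*exp(z/2)


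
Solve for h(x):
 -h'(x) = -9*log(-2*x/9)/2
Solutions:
 h(x) = C1 + 9*x*log(-x)/2 + x*(-9*log(3) - 9/2 + 9*log(2)/2)


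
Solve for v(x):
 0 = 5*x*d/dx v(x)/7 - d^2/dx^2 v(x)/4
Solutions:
 v(x) = C1 + C2*erfi(sqrt(70)*x/7)


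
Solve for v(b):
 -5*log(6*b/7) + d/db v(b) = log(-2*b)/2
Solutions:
 v(b) = C1 + 11*b*log(b)/2 + b*(-5*log(7) - 11/2 + log(2)/2 + 5*log(6) + I*pi/2)


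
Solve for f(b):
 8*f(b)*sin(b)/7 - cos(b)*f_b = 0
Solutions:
 f(b) = C1/cos(b)^(8/7)


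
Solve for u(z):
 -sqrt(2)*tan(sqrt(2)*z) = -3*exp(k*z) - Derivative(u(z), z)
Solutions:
 u(z) = C1 - 3*Piecewise((exp(k*z)/k, Ne(k, 0)), (z, True)) - log(cos(sqrt(2)*z))


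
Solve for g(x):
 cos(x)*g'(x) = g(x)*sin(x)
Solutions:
 g(x) = C1/cos(x)


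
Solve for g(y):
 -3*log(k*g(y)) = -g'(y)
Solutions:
 li(k*g(y))/k = C1 + 3*y


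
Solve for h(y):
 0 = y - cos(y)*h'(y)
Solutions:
 h(y) = C1 + Integral(y/cos(y), y)


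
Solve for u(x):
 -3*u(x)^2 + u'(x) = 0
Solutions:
 u(x) = -1/(C1 + 3*x)


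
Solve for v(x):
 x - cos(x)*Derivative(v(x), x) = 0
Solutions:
 v(x) = C1 + Integral(x/cos(x), x)


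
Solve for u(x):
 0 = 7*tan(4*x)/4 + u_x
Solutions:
 u(x) = C1 + 7*log(cos(4*x))/16


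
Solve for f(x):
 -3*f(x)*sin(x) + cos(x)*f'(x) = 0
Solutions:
 f(x) = C1/cos(x)^3


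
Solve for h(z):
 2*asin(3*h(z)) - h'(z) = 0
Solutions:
 Integral(1/asin(3*_y), (_y, h(z))) = C1 + 2*z


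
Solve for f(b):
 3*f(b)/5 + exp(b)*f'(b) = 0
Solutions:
 f(b) = C1*exp(3*exp(-b)/5)


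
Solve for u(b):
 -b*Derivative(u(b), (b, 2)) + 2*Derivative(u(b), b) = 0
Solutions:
 u(b) = C1 + C2*b^3


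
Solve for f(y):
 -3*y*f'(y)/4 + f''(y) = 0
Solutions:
 f(y) = C1 + C2*erfi(sqrt(6)*y/4)


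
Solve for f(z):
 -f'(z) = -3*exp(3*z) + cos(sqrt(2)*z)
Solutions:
 f(z) = C1 + exp(3*z) - sqrt(2)*sin(sqrt(2)*z)/2


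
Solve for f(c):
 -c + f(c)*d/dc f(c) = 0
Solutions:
 f(c) = -sqrt(C1 + c^2)
 f(c) = sqrt(C1 + c^2)


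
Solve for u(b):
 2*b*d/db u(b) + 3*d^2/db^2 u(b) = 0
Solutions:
 u(b) = C1 + C2*erf(sqrt(3)*b/3)


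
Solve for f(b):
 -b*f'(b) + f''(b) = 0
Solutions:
 f(b) = C1 + C2*erfi(sqrt(2)*b/2)


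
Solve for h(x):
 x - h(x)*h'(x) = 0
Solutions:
 h(x) = -sqrt(C1 + x^2)
 h(x) = sqrt(C1 + x^2)


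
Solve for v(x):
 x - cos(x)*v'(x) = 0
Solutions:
 v(x) = C1 + Integral(x/cos(x), x)


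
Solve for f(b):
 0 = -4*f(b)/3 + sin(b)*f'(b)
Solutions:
 f(b) = C1*(cos(b) - 1)^(2/3)/(cos(b) + 1)^(2/3)


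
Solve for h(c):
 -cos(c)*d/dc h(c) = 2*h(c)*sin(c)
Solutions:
 h(c) = C1*cos(c)^2


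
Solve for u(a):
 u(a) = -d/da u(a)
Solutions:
 u(a) = C1*exp(-a)


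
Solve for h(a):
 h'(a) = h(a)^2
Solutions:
 h(a) = -1/(C1 + a)


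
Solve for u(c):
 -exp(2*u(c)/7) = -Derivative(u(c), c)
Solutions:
 u(c) = 7*log(-sqrt(-1/(C1 + c))) - 7*log(2) + 7*log(14)/2
 u(c) = 7*log(-1/(C1 + c))/2 - 7*log(2) + 7*log(14)/2


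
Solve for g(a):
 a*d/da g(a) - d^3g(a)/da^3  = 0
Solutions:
 g(a) = C1 + Integral(C2*airyai(a) + C3*airybi(a), a)


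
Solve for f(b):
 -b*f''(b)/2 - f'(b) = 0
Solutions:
 f(b) = C1 + C2/b


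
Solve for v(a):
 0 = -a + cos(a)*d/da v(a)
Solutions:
 v(a) = C1 + Integral(a/cos(a), a)


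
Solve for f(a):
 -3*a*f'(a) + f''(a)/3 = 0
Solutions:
 f(a) = C1 + C2*erfi(3*sqrt(2)*a/2)


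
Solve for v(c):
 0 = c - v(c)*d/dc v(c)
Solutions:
 v(c) = -sqrt(C1 + c^2)
 v(c) = sqrt(C1 + c^2)


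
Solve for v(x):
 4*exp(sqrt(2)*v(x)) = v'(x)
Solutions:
 v(x) = sqrt(2)*(2*log(-1/(C1 + 4*x)) - log(2))/4


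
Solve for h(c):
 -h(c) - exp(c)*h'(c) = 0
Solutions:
 h(c) = C1*exp(exp(-c))


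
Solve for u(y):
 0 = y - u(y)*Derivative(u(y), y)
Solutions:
 u(y) = -sqrt(C1 + y^2)
 u(y) = sqrt(C1 + y^2)


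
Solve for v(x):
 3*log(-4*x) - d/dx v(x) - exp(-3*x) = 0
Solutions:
 v(x) = C1 + 3*x*log(-x) + 3*x*(-1 + 2*log(2)) + exp(-3*x)/3


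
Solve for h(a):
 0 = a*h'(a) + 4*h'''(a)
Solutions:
 h(a) = C1 + Integral(C2*airyai(-2^(1/3)*a/2) + C3*airybi(-2^(1/3)*a/2), a)


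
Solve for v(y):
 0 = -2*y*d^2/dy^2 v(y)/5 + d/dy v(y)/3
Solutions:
 v(y) = C1 + C2*y^(11/6)


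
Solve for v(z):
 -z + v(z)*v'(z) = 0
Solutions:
 v(z) = -sqrt(C1 + z^2)
 v(z) = sqrt(C1 + z^2)


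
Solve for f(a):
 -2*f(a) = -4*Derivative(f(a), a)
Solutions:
 f(a) = C1*exp(a/2)


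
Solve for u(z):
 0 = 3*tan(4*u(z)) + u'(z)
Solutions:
 u(z) = -asin(C1*exp(-12*z))/4 + pi/4
 u(z) = asin(C1*exp(-12*z))/4


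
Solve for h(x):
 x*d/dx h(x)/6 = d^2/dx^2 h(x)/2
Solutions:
 h(x) = C1 + C2*erfi(sqrt(6)*x/6)


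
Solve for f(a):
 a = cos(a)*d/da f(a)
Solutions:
 f(a) = C1 + Integral(a/cos(a), a)


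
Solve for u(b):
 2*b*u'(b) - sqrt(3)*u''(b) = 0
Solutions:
 u(b) = C1 + C2*erfi(3^(3/4)*b/3)


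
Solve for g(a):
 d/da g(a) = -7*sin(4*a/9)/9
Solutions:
 g(a) = C1 + 7*cos(4*a/9)/4


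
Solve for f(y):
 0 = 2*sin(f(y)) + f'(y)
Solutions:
 f(y) = -acos((-C1 - exp(4*y))/(C1 - exp(4*y))) + 2*pi
 f(y) = acos((-C1 - exp(4*y))/(C1 - exp(4*y)))


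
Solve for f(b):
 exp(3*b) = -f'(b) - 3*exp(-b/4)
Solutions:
 f(b) = C1 - exp(3*b)/3 + 12*exp(-b/4)


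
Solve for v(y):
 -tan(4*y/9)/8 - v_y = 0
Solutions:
 v(y) = C1 + 9*log(cos(4*y/9))/32


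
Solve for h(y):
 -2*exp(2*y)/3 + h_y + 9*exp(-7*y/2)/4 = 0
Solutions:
 h(y) = C1 + exp(2*y)/3 + 9*exp(-7*y/2)/14


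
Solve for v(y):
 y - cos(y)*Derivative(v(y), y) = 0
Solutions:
 v(y) = C1 + Integral(y/cos(y), y)


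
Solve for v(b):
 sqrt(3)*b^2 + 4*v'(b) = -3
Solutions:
 v(b) = C1 - sqrt(3)*b^3/12 - 3*b/4


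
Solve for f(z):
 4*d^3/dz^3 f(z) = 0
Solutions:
 f(z) = C1 + C2*z + C3*z^2


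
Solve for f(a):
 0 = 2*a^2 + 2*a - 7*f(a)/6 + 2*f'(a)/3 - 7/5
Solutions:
 f(a) = C1*exp(7*a/4) + 12*a^2/7 + 180*a/49 + 1542/1715


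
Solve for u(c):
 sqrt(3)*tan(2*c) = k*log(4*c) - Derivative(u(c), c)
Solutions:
 u(c) = C1 + c*k*(log(c) - 1) + 2*c*k*log(2) + sqrt(3)*log(cos(2*c))/2


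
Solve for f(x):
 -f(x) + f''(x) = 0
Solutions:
 f(x) = C1*exp(-x) + C2*exp(x)


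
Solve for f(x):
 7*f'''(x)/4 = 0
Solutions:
 f(x) = C1 + C2*x + C3*x^2


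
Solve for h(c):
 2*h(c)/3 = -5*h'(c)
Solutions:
 h(c) = C1*exp(-2*c/15)


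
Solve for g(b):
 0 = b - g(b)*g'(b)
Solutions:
 g(b) = -sqrt(C1 + b^2)
 g(b) = sqrt(C1 + b^2)


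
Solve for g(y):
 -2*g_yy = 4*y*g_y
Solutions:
 g(y) = C1 + C2*erf(y)


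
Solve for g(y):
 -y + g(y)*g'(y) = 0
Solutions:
 g(y) = -sqrt(C1 + y^2)
 g(y) = sqrt(C1 + y^2)


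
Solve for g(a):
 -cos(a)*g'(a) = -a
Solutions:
 g(a) = C1 + Integral(a/cos(a), a)


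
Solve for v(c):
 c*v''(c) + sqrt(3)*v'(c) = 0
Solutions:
 v(c) = C1 + C2*c^(1 - sqrt(3))


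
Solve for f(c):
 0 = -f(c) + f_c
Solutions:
 f(c) = C1*exp(c)


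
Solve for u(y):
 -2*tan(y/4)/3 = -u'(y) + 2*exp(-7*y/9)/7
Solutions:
 u(y) = C1 + 4*log(tan(y/4)^2 + 1)/3 - 18*exp(-7*y/9)/49


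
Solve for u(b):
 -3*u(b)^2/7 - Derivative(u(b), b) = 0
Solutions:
 u(b) = 7/(C1 + 3*b)


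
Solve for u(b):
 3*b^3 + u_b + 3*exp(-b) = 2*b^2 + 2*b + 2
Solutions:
 u(b) = C1 - 3*b^4/4 + 2*b^3/3 + b^2 + 2*b + 3*exp(-b)


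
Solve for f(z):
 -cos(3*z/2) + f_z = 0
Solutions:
 f(z) = C1 + 2*sin(3*z/2)/3


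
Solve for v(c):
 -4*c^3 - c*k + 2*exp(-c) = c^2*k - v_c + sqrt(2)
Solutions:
 v(c) = C1 + c^4 + c^3*k/3 + c^2*k/2 + sqrt(2)*c + 2*exp(-c)


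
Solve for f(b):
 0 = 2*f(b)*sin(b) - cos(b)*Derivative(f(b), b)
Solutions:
 f(b) = C1/cos(b)^2


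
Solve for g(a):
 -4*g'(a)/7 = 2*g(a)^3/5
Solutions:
 g(a) = -sqrt(5)*sqrt(-1/(C1 - 7*a))
 g(a) = sqrt(5)*sqrt(-1/(C1 - 7*a))


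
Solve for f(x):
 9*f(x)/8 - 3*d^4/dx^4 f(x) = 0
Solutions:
 f(x) = C1*exp(-6^(1/4)*x/2) + C2*exp(6^(1/4)*x/2) + C3*sin(6^(1/4)*x/2) + C4*cos(6^(1/4)*x/2)


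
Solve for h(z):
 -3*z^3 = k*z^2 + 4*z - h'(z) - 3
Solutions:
 h(z) = C1 + k*z^3/3 + 3*z^4/4 + 2*z^2 - 3*z


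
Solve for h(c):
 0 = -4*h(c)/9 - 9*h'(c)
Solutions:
 h(c) = C1*exp(-4*c/81)


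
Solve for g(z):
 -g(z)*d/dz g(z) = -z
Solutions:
 g(z) = -sqrt(C1 + z^2)
 g(z) = sqrt(C1 + z^2)


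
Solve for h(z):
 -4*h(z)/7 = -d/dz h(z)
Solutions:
 h(z) = C1*exp(4*z/7)


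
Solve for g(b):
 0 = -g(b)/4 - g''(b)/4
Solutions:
 g(b) = C1*sin(b) + C2*cos(b)


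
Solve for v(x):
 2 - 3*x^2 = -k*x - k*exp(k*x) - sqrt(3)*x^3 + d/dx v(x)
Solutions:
 v(x) = C1 + k*x^2/2 + sqrt(3)*x^4/4 - x^3 + 2*x + exp(k*x)


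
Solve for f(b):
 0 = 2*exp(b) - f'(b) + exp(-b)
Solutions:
 f(b) = C1 + 3*sinh(b) + cosh(b)


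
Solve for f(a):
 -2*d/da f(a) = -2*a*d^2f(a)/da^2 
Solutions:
 f(a) = C1 + C2*a^2


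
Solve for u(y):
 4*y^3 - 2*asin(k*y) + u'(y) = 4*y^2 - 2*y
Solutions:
 u(y) = C1 - y^4 + 4*y^3/3 - y^2 + 2*Piecewise((y*asin(k*y) + sqrt(-k^2*y^2 + 1)/k, Ne(k, 0)), (0, True))


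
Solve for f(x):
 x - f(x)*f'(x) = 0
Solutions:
 f(x) = -sqrt(C1 + x^2)
 f(x) = sqrt(C1 + x^2)


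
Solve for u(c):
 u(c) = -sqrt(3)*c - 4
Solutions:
 u(c) = -sqrt(3)*c - 4


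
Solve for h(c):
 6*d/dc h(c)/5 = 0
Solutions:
 h(c) = C1


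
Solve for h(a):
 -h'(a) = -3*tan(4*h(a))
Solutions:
 h(a) = -asin(C1*exp(12*a))/4 + pi/4
 h(a) = asin(C1*exp(12*a))/4
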